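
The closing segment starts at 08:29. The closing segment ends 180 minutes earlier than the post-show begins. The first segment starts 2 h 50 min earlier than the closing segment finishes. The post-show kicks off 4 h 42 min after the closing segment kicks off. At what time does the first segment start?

The post-show starts at 08:29 + 282 min = 13:11.
The closing segment ends at 13:11 − 180 min = 10:11.
The first segment starts at 10:11 − 170 min = 07:21.

07:21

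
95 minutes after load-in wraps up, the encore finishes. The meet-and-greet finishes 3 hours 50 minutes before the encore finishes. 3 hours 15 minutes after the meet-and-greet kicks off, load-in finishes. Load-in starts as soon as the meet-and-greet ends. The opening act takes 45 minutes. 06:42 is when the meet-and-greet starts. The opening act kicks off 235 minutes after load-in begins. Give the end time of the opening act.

12:22

Load-in ends at 06:42 + 195 min = 09:57.
The encore ends at 09:57 + 95 min = 11:32.
The meet-and-greet ends at 11:32 − 230 min = 07:42.
So load-in starts at 07:42.
The opening act starts at 07:42 + 235 min = 11:37.
The opening act ends at 11:37 + 45 min = 12:22.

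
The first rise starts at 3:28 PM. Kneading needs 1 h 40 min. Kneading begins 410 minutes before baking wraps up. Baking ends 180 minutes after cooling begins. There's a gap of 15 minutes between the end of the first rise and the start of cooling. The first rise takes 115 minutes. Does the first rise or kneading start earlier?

kneading

The first rise ends at 3:28 PM + 115 min = 5:23 PM.
Cooling starts at 5:23 PM + 15 min = 5:38 PM.
Baking ends at 5:38 PM + 180 min = 8:38 PM.
Kneading starts at 8:38 PM − 410 min = 1:48 PM.
The first rise starts at 3:28 PM and kneading starts at 1:48 PM, so kneading is first.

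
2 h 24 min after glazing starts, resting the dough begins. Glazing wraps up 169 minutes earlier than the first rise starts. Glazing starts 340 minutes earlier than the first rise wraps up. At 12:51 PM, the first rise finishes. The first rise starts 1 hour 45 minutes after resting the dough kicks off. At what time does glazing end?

Glazing starts at 12:51 PM − 340 min = 7:11 AM.
Resting the dough starts at 7:11 AM + 144 min = 9:35 AM.
The first rise starts at 9:35 AM + 105 min = 11:20 AM.
Glazing ends at 11:20 AM − 169 min = 8:31 AM.

8:31 AM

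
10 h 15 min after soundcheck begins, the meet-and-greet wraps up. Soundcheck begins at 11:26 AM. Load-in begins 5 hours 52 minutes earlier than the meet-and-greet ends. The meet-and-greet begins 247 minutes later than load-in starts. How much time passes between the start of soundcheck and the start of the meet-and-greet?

The meet-and-greet ends at 11:26 AM + 615 min = 9:41 PM.
Load-in starts at 9:41 PM − 352 min = 3:49 PM.
The meet-and-greet starts at 3:49 PM + 247 min = 7:56 PM.
From 11:26 AM to 7:56 PM is 510 minutes.

510 minutes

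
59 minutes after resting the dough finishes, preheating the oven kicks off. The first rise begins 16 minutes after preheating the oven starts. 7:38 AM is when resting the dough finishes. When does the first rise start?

8:53 AM

Preheating the oven starts at 7:38 AM + 59 min = 8:37 AM.
The first rise starts at 8:37 AM + 16 min = 8:53 AM.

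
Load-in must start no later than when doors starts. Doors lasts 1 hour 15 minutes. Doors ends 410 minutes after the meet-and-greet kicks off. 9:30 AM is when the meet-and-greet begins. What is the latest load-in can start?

3:05 PM

Doors ends at 9:30 AM + 410 min = 4:20 PM.
Doors starts at 4:20 PM − 75 min = 3:05 PM.
Load-in is bounded by doors, so the latest it can start is 3:05 PM.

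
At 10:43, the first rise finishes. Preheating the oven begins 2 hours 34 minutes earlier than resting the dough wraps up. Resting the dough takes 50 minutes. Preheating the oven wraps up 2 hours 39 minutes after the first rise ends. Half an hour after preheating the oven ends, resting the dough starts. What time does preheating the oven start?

12:08

Preheating the oven ends at 10:43 + 159 min = 13:22.
Resting the dough starts at 13:22 + 30 min = 13:52.
Resting the dough ends at 13:52 + 50 min = 14:42.
Preheating the oven starts at 14:42 − 154 min = 12:08.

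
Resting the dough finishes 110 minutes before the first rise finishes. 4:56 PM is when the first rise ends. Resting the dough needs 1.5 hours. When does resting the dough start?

1:36 PM

Resting the dough ends at 4:56 PM − 110 min = 3:06 PM.
Resting the dough starts at 3:06 PM − 90 min = 1:36 PM.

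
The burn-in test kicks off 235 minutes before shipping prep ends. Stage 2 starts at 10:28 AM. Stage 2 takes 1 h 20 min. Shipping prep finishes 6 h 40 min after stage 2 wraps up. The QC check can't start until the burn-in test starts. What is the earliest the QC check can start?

Stage 2 ends at 10:28 AM + 80 min = 11:48 AM.
Shipping prep ends at 11:48 AM + 400 min = 6:28 PM.
The burn-in test starts at 6:28 PM − 235 min = 2:33 PM.
The QC check is bounded by the burn-in test, so the earliest it can start is 2:33 PM.

2:33 PM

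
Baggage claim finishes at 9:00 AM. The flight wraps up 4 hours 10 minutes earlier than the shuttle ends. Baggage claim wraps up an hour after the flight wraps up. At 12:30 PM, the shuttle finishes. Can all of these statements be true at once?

The flight ends at 12:30 PM − 250 min = 8:20 AM.
Baggage claim ends at 8:20 AM + 60 min = 9:20 AM.
But baggage claim is also said to end at 9:00 AM — a 20-minute conflict.

No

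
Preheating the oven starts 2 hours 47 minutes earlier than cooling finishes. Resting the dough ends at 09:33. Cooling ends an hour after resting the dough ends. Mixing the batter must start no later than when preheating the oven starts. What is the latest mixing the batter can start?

Cooling ends at 09:33 + 60 min = 10:33.
Preheating the oven starts at 10:33 − 167 min = 07:46.
Mixing the batter is bounded by preheating the oven, so the latest it can start is 07:46.

07:46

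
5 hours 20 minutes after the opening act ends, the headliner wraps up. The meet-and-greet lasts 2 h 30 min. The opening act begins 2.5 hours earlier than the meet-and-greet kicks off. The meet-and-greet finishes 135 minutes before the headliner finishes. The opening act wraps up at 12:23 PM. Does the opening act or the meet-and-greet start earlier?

The headliner ends at 12:23 PM + 320 min = 5:43 PM.
The meet-and-greet ends at 5:43 PM − 135 min = 3:28 PM.
The meet-and-greet starts at 3:28 PM − 150 min = 12:58 PM.
The opening act starts at 12:58 PM − 150 min = 10:28 AM.
The opening act starts at 10:28 AM and the meet-and-greet starts at 12:58 PM, so the opening act is first.

the opening act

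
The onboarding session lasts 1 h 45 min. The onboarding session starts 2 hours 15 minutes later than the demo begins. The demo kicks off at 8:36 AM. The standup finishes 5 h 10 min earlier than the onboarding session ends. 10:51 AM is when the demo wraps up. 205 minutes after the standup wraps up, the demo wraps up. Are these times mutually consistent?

The onboarding session starts at 8:36 AM + 135 min = 10:51 AM.
The onboarding session ends at 10:51 AM + 105 min = 12:36 PM.
The standup ends at 12:36 PM − 310 min = 7:26 AM.
The demo ends at 7:26 AM + 205 min = 10:51 AM.
That matches the stated 10:51 AM, so the schedule is consistent.

Yes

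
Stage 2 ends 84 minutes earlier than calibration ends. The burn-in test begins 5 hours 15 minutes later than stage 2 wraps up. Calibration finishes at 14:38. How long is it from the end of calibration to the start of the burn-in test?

231 minutes

Stage 2 ends at 14:38 − 84 min = 13:14.
The burn-in test starts at 13:14 + 315 min = 18:29.
From 14:38 to 18:29 is 231 minutes.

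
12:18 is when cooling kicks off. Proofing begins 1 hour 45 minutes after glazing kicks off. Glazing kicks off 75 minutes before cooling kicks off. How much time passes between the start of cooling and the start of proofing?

Glazing starts at 12:18 − 75 min = 11:03.
Proofing starts at 11:03 + 105 min = 12:48.
From 12:18 to 12:48 is 0.5 hours.

0.5 hours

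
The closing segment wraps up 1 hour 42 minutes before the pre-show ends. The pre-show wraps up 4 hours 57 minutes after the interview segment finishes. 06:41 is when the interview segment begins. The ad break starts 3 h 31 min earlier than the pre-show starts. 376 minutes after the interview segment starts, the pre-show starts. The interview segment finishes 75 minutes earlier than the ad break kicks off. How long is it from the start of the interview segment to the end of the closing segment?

The pre-show starts at 06:41 + 376 min = 12:57.
The ad break starts at 12:57 − 211 min = 09:26.
The interview segment ends at 09:26 − 75 min = 08:11.
The pre-show ends at 08:11 + 297 min = 13:08.
The closing segment ends at 13:08 − 102 min = 11:26.
From 06:41 to 11:26 is 4 h 45 min.

4 h 45 min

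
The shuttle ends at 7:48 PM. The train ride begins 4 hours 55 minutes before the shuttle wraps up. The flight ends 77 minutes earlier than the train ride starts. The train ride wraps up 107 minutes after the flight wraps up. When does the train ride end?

The train ride starts at 7:48 PM − 295 min = 2:53 PM.
The flight ends at 2:53 PM − 77 min = 1:36 PM.
The train ride ends at 1:36 PM + 107 min = 3:23 PM.

3:23 PM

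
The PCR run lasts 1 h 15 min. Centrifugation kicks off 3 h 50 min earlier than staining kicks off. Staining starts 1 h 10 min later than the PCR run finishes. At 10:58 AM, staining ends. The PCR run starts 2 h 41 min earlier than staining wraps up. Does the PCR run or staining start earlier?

The PCR run starts at 10:58 AM − 161 min = 8:17 AM.
The PCR run ends at 8:17 AM + 75 min = 9:32 AM.
Staining starts at 9:32 AM + 70 min = 10:42 AM.
The PCR run starts at 8:17 AM and staining starts at 10:42 AM, so the PCR run is first.

the PCR run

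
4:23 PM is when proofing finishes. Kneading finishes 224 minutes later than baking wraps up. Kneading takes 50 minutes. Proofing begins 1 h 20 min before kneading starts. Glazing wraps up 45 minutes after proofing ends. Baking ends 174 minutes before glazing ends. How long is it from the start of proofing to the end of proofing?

35 minutes

Glazing ends at 4:23 PM + 45 min = 5:08 PM.
Baking ends at 5:08 PM − 174 min = 2:14 PM.
Kneading ends at 2:14 PM + 224 min = 5:58 PM.
Kneading starts at 5:58 PM − 50 min = 5:08 PM.
Proofing starts at 5:08 PM − 80 min = 3:48 PM.
From 3:48 PM to 4:23 PM is 35 minutes.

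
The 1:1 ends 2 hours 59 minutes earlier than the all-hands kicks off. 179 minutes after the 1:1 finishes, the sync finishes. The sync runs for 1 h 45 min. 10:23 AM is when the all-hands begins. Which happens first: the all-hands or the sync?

the sync

The 1:1 ends at 10:23 AM − 179 min = 7:24 AM.
The sync ends at 7:24 AM + 179 min = 10:23 AM.
The sync starts at 10:23 AM − 105 min = 8:38 AM.
The all-hands starts at 10:23 AM and the sync starts at 8:38 AM, so the sync is first.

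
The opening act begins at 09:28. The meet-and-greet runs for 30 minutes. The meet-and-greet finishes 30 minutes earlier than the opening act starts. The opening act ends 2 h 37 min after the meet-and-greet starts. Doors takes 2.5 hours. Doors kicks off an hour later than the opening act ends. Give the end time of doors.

14:35

The meet-and-greet ends at 09:28 − 30 min = 08:58.
The meet-and-greet starts at 08:58 − 30 min = 08:28.
The opening act ends at 08:28 + 157 min = 11:05.
Doors starts at 11:05 + 60 min = 12:05.
Doors ends at 12:05 + 150 min = 14:35.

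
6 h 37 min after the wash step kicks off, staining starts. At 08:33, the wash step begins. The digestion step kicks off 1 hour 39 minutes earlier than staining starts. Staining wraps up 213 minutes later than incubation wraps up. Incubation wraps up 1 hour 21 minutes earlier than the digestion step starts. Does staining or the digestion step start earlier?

the digestion step

Staining starts at 08:33 + 397 min = 15:10.
The digestion step starts at 15:10 − 99 min = 13:31.
Staining starts at 15:10 and the digestion step starts at 13:31, so the digestion step is first.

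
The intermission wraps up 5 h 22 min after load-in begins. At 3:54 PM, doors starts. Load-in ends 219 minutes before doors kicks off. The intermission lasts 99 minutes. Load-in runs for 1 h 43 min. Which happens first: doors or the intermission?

Load-in ends at 3:54 PM − 219 min = 12:15 PM.
Load-in starts at 12:15 PM − 103 min = 10:32 AM.
The intermission ends at 10:32 AM + 322 min = 3:54 PM.
The intermission starts at 3:54 PM − 99 min = 2:15 PM.
Doors starts at 3:54 PM and the intermission starts at 2:15 PM, so the intermission is first.

the intermission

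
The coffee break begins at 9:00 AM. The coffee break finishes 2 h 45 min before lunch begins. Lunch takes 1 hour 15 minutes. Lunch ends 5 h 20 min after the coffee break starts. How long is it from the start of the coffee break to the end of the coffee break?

80 minutes

Lunch ends at 9:00 AM + 320 min = 2:20 PM.
Lunch starts at 2:20 PM − 75 min = 1:05 PM.
The coffee break ends at 1:05 PM − 165 min = 10:20 AM.
From 9:00 AM to 10:20 AM is 80 minutes.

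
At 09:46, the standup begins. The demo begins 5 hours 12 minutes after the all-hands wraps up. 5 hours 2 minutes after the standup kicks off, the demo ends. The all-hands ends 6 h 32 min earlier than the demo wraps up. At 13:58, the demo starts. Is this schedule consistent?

No

The demo ends at 09:46 + 302 min = 14:48.
The all-hands ends at 14:48 − 392 min = 08:16.
The demo starts at 08:16 + 312 min = 13:28.
But the demo is also said to start at 13:58 — a 30-minute conflict.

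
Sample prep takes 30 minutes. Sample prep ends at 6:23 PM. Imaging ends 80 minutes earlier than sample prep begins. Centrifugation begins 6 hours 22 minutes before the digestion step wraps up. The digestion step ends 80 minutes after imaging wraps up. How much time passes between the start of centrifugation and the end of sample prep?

Sample prep starts at 6:23 PM − 30 min = 5:53 PM.
Imaging ends at 5:53 PM − 80 min = 4:33 PM.
The digestion step ends at 4:33 PM + 80 min = 5:53 PM.
Centrifugation starts at 5:53 PM − 382 min = 11:31 AM.
From 11:31 AM to 6:23 PM is 412 minutes.

412 minutes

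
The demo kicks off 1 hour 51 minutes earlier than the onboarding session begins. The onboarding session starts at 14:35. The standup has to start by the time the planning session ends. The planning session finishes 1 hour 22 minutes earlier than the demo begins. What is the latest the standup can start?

11:22

The demo starts at 14:35 − 111 min = 12:44.
The planning session ends at 12:44 − 82 min = 11:22.
The standup is bounded by the planning session, so the latest it can start is 11:22.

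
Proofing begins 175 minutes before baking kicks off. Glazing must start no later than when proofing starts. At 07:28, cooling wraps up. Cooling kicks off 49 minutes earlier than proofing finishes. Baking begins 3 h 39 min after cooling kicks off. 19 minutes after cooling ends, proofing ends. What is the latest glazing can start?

07:42

Proofing ends at 07:28 + 19 min = 07:47.
Cooling starts at 07:47 − 49 min = 06:58.
Baking starts at 06:58 + 219 min = 10:37.
Proofing starts at 10:37 − 175 min = 07:42.
Glazing is bounded by proofing, so the latest it can start is 07:42.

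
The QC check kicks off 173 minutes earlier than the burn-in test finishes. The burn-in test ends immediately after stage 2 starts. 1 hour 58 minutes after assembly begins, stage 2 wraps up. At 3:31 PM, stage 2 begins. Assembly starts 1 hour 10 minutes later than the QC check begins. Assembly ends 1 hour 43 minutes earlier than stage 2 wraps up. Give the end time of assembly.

2:03 PM

The burn-in test ends at 3:31 PM.
The QC check starts at 3:31 PM − 173 min = 12:38 PM.
Assembly starts at 12:38 PM + 70 min = 1:48 PM.
Stage 2 ends at 1:48 PM + 118 min = 3:46 PM.
Assembly ends at 3:46 PM − 103 min = 2:03 PM.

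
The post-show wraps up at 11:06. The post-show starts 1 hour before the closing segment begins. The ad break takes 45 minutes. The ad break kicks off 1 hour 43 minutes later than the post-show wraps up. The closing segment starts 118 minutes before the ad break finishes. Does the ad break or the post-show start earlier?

the post-show

The ad break starts at 11:06 + 103 min = 12:49.
The ad break ends at 12:49 + 45 min = 13:34.
The closing segment starts at 13:34 − 118 min = 11:36.
The post-show starts at 11:36 − 60 min = 10:36.
The ad break starts at 12:49 and the post-show starts at 10:36, so the post-show is first.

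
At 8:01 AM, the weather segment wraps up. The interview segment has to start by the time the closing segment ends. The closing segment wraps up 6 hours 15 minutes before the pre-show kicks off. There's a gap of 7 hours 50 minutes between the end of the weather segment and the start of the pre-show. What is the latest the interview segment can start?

The pre-show starts at 8:01 AM + 470 min = 3:51 PM.
The closing segment ends at 3:51 PM − 375 min = 9:36 AM.
The interview segment is bounded by the closing segment, so the latest it can start is 9:36 AM.

9:36 AM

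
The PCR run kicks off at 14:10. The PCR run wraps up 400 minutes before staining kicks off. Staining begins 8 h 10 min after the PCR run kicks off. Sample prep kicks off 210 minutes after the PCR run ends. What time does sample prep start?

Staining starts at 14:10 + 490 min = 22:20.
The PCR run ends at 22:20 − 400 min = 15:40.
Sample prep starts at 15:40 + 210 min = 19:10.

19:10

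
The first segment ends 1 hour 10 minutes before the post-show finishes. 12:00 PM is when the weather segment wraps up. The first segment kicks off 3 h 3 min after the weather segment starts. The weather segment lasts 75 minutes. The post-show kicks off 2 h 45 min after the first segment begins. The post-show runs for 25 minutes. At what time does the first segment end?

The weather segment starts at 12:00 PM − 75 min = 10:45 AM.
The first segment starts at 10:45 AM + 183 min = 1:48 PM.
The post-show starts at 1:48 PM + 165 min = 4:33 PM.
The post-show ends at 4:33 PM + 25 min = 4:58 PM.
The first segment ends at 4:58 PM − 70 min = 3:48 PM.

3:48 PM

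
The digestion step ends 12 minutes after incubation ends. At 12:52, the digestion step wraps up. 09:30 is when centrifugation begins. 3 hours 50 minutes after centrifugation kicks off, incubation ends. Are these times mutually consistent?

Incubation ends at 09:30 + 230 min = 13:20.
The digestion step ends at 13:20 + 12 min = 13:32.
But the digestion step is also said to end at 12:52 — a 40-minute conflict.

No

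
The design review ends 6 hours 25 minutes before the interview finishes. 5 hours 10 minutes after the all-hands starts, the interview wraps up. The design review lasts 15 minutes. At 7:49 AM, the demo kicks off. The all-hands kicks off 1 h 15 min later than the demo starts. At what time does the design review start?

7:34 AM

The all-hands starts at 7:49 AM + 75 min = 9:04 AM.
The interview ends at 9:04 AM + 310 min = 2:14 PM.
The design review ends at 2:14 PM − 385 min = 7:49 AM.
The design review starts at 7:49 AM − 15 min = 7:34 AM.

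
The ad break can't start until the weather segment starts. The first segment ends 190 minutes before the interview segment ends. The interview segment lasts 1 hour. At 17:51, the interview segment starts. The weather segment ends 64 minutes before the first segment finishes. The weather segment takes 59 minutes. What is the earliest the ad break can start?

13:38

The interview segment ends at 17:51 + 60 min = 18:51.
The first segment ends at 18:51 − 190 min = 15:41.
The weather segment ends at 15:41 − 64 min = 14:37.
The weather segment starts at 14:37 − 59 min = 13:38.
The ad break is bounded by the weather segment, so the earliest it can start is 13:38.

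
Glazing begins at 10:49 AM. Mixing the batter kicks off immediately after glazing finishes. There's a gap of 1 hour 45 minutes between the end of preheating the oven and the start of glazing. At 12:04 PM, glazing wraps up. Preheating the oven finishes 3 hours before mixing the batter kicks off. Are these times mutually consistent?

Mixing the batter starts at 12:04 PM.
Preheating the oven ends at 12:04 PM − 180 min = 9:04 AM.
Glazing starts at 9:04 AM + 105 min = 10:49 AM.
That matches the stated 10:49 AM, so the schedule is consistent.

Yes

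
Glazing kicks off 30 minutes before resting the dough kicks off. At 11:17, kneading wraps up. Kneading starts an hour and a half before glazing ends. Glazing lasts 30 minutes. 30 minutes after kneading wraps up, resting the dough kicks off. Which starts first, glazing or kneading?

Resting the dough starts at 11:17 + 30 min = 11:47.
Glazing starts at 11:47 − 30 min = 11:17.
Glazing ends at 11:17 + 30 min = 11:47.
Kneading starts at 11:47 − 90 min = 10:17.
Glazing starts at 11:17 and kneading starts at 10:17, so kneading is first.

kneading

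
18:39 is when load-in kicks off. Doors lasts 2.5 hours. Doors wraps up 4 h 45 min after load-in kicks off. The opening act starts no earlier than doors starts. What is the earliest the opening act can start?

Doors ends at 18:39 + 285 min = 23:24.
Doors starts at 23:24 − 150 min = 20:54.
The opening act is bounded by doors, so the earliest it can start is 20:54.

20:54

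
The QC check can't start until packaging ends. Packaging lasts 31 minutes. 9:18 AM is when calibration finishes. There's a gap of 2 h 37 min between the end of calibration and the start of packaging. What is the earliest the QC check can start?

Packaging starts at 9:18 AM + 157 min = 11:55 AM.
Packaging ends at 11:55 AM + 31 min = 12:26 PM.
The QC check is bounded by packaging, so the earliest it can start is 12:26 PM.

12:26 PM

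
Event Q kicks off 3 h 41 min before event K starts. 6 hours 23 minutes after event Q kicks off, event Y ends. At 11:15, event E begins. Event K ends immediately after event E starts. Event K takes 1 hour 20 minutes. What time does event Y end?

Event K ends at 11:15.
Event K starts at 11:15 − 80 min = 09:55.
Event Q starts at 09:55 − 221 min = 06:14.
Event Y ends at 06:14 + 383 min = 12:37.

12:37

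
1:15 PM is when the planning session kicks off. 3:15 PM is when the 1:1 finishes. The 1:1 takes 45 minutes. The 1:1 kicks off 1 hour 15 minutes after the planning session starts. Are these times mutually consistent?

The 1:1 starts at 1:15 PM + 75 min = 2:30 PM.
The 1:1 ends at 2:30 PM + 45 min = 3:15 PM.
That matches the stated 3:15 PM, so the schedule is consistent.

Yes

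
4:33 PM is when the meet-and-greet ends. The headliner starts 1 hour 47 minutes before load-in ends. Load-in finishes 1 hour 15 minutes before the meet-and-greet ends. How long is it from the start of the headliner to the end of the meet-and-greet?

Load-in ends at 4:33 PM − 75 min = 3:18 PM.
The headliner starts at 3:18 PM − 107 min = 1:31 PM.
From 1:31 PM to 4:33 PM is 182 minutes.

182 minutes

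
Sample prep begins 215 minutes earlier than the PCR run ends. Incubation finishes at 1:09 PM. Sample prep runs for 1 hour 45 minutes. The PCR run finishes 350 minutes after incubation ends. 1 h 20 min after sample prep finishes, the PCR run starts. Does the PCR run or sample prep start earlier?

sample prep

The PCR run ends at 1:09 PM + 350 min = 6:59 PM.
Sample prep starts at 6:59 PM − 215 min = 3:24 PM.
Sample prep ends at 3:24 PM + 105 min = 5:09 PM.
The PCR run starts at 5:09 PM + 80 min = 6:29 PM.
The PCR run starts at 6:29 PM and sample prep starts at 3:24 PM, so sample prep is first.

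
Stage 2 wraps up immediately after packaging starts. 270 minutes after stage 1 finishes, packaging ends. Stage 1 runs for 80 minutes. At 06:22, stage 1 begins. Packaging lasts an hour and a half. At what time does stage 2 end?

10:42

Stage 1 ends at 06:22 + 80 min = 07:42.
Packaging ends at 07:42 + 270 min = 12:12.
Packaging starts at 12:12 − 90 min = 10:42.
So stage 2 ends at 10:42.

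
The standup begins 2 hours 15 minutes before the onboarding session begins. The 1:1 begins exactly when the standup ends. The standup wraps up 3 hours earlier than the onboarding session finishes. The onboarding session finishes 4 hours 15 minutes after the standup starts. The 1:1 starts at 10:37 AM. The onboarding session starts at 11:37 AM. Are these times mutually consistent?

The standup starts at 11:37 AM − 135 min = 9:22 AM.
The onboarding session ends at 9:22 AM + 255 min = 1:37 PM.
The standup ends at 1:37 PM − 180 min = 10:37 AM.
So the 1:1 starts at 10:37 AM.
That matches the stated 10:37 AM, so the schedule is consistent.

Yes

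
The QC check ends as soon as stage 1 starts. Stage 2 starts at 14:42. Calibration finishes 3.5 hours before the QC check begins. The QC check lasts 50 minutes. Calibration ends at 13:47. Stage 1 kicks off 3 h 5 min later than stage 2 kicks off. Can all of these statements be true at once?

Stage 1 starts at 14:42 + 185 min = 17:47.
So the QC check ends at 17:47.
The QC check starts at 17:47 − 50 min = 16:57.
Calibration ends at 16:57 − 210 min = 13:27.
But calibration is also said to end at 13:47 — a 20-minute conflict.

No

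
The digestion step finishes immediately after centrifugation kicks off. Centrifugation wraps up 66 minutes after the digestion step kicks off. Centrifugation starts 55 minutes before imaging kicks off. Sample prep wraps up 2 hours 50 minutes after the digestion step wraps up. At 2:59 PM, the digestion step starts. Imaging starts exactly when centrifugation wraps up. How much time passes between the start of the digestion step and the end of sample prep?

3 h 1 min

Centrifugation ends at 2:59 PM + 66 min = 4:05 PM.
So imaging starts at 4:05 PM.
Centrifugation starts at 4:05 PM − 55 min = 3:10 PM.
So the digestion step ends at 3:10 PM.
Sample prep ends at 3:10 PM + 170 min = 6:00 PM.
From 2:59 PM to 6:00 PM is 3 h 1 min.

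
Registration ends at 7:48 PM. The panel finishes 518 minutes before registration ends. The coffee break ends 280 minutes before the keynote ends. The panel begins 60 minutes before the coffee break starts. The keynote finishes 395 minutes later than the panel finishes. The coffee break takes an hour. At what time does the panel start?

11:05 AM

The panel ends at 7:48 PM − 518 min = 11:10 AM.
The keynote ends at 11:10 AM + 395 min = 5:45 PM.
The coffee break ends at 5:45 PM − 280 min = 1:05 PM.
The coffee break starts at 1:05 PM − 60 min = 12:05 PM.
The panel starts at 12:05 PM − 60 min = 11:05 AM.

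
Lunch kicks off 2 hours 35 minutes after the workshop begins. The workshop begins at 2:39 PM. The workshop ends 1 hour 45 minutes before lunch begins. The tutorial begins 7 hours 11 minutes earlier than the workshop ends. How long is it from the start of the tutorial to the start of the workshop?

6 h 21 min

Lunch starts at 2:39 PM + 155 min = 5:14 PM.
The workshop ends at 5:14 PM − 105 min = 3:29 PM.
The tutorial starts at 3:29 PM − 431 min = 8:18 AM.
From 8:18 AM to 2:39 PM is 6 h 21 min.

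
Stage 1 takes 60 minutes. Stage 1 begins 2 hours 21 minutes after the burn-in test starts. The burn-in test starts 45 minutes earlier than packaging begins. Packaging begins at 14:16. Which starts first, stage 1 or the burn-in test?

The burn-in test starts at 14:16 − 45 min = 13:31.
Stage 1 starts at 13:31 + 141 min = 15:52.
Stage 1 starts at 15:52 and the burn-in test starts at 13:31, so the burn-in test is first.

the burn-in test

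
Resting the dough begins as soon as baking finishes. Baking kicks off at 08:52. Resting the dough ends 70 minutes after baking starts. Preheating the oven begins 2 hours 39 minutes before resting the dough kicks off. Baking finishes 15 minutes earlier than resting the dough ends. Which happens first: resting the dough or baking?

baking

Resting the dough ends at 08:52 + 70 min = 10:02.
Baking ends at 10:02 − 15 min = 09:47.
So resting the dough starts at 09:47.
Resting the dough starts at 09:47 and baking starts at 08:52, so baking is first.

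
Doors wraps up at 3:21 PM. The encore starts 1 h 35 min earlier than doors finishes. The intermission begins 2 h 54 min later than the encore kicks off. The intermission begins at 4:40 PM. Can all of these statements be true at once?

Yes

The encore starts at 3:21 PM − 95 min = 1:46 PM.
The intermission starts at 1:46 PM + 174 min = 4:40 PM.
That matches the stated 4:40 PM, so the schedule is consistent.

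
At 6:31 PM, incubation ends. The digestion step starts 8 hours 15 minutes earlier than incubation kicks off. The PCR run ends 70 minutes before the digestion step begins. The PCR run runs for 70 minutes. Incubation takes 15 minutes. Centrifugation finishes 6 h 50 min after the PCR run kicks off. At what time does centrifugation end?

2:31 PM

Incubation starts at 6:31 PM − 15 min = 6:16 PM.
The digestion step starts at 6:16 PM − 495 min = 10:01 AM.
The PCR run ends at 10:01 AM − 70 min = 8:51 AM.
The PCR run starts at 8:51 AM − 70 min = 7:41 AM.
Centrifugation ends at 7:41 AM + 410 min = 2:31 PM.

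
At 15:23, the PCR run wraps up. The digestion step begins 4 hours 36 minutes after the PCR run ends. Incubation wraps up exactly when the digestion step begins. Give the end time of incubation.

19:59

The digestion step starts at 15:23 + 276 min = 19:59.
So incubation ends at 19:59.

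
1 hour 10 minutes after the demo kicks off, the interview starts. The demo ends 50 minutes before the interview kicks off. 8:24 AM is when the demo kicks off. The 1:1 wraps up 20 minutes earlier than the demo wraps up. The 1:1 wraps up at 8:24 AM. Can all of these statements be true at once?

The interview starts at 8:24 AM + 70 min = 9:34 AM.
The demo ends at 9:34 AM − 50 min = 8:44 AM.
The 1:1 ends at 8:44 AM − 20 min = 8:24 AM.
That matches the stated 8:24 AM, so the schedule is consistent.

Yes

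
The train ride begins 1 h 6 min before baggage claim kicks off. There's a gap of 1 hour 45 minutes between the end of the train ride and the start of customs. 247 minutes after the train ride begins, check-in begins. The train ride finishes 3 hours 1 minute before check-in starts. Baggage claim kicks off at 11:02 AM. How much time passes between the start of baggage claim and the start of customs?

The train ride starts at 11:02 AM − 66 min = 9:56 AM.
Check-in starts at 9:56 AM + 247 min = 2:03 PM.
The train ride ends at 2:03 PM − 181 min = 11:02 AM.
Customs starts at 11:02 AM + 105 min = 12:47 PM.
From 11:02 AM to 12:47 PM is 1 h 45 min.

1 h 45 min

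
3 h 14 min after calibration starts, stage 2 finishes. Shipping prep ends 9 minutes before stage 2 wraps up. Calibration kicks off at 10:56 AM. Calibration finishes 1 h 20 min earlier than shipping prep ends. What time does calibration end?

12:41 PM

Stage 2 ends at 10:56 AM + 194 min = 2:10 PM.
Shipping prep ends at 2:10 PM − 9 min = 2:01 PM.
Calibration ends at 2:01 PM − 80 min = 12:41 PM.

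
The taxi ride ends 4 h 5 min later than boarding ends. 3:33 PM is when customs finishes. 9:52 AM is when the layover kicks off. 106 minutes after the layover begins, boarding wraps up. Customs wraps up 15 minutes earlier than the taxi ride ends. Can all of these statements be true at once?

Boarding ends at 9:52 AM + 106 min = 11:38 AM.
The taxi ride ends at 11:38 AM + 245 min = 3:43 PM.
Customs ends at 3:43 PM − 15 min = 3:28 PM.
But customs is also said to end at 3:33 PM — a 5-minute conflict.

No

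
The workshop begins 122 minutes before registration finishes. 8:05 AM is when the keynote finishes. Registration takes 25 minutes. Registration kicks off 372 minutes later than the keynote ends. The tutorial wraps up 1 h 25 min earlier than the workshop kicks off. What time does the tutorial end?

Registration starts at 8:05 AM + 372 min = 2:17 PM.
Registration ends at 2:17 PM + 25 min = 2:42 PM.
The workshop starts at 2:42 PM − 122 min = 12:40 PM.
The tutorial ends at 12:40 PM − 85 min = 11:15 AM.

11:15 AM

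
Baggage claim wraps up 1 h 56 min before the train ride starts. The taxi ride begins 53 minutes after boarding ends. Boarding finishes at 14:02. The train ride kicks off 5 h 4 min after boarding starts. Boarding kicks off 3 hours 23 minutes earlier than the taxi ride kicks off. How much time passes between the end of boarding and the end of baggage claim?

38 minutes

The taxi ride starts at 14:02 + 53 min = 14:55.
Boarding starts at 14:55 − 203 min = 11:32.
The train ride starts at 11:32 + 304 min = 16:36.
Baggage claim ends at 16:36 − 116 min = 14:40.
From 14:02 to 14:40 is 38 minutes.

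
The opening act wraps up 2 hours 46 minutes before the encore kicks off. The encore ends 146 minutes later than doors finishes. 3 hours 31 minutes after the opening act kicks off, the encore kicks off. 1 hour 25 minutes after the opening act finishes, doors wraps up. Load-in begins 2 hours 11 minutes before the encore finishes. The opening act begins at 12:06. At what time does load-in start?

The encore starts at 12:06 + 211 min = 15:37.
The opening act ends at 15:37 − 166 min = 12:51.
Doors ends at 12:51 + 85 min = 14:16.
The encore ends at 14:16 + 146 min = 16:42.
Load-in starts at 16:42 − 131 min = 14:31.

14:31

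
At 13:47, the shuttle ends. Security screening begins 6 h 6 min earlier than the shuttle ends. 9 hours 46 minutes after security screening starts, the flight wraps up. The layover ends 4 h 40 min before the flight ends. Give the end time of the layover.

12:47

Security screening starts at 13:47 − 366 min = 07:41.
The flight ends at 07:41 + 586 min = 17:27.
The layover ends at 17:27 − 280 min = 12:47.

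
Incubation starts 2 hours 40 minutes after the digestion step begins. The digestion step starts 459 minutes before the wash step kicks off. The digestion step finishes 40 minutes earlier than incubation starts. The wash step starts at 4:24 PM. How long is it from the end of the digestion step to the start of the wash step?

The digestion step starts at 4:24 PM − 459 min = 8:45 AM.
Incubation starts at 8:45 AM + 160 min = 11:25 AM.
The digestion step ends at 11:25 AM − 40 min = 10:45 AM.
From 10:45 AM to 4:24 PM is 5 h 39 min.

5 h 39 min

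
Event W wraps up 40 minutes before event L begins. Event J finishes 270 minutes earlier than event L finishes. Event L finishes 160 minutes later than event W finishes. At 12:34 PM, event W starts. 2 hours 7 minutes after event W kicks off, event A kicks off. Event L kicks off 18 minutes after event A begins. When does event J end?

12:29 PM

Event A starts at 12:34 PM + 127 min = 2:41 PM.
Event L starts at 2:41 PM + 18 min = 2:59 PM.
Event W ends at 2:59 PM − 40 min = 2:19 PM.
Event L ends at 2:19 PM + 160 min = 4:59 PM.
Event J ends at 4:59 PM − 270 min = 12:29 PM.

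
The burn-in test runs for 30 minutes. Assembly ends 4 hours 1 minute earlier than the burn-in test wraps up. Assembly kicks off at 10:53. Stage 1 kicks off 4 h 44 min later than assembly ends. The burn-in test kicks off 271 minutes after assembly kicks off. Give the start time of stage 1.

16:37

The burn-in test starts at 10:53 + 271 min = 15:24.
The burn-in test ends at 15:24 + 30 min = 15:54.
Assembly ends at 15:54 − 241 min = 11:53.
Stage 1 starts at 11:53 + 284 min = 16:37.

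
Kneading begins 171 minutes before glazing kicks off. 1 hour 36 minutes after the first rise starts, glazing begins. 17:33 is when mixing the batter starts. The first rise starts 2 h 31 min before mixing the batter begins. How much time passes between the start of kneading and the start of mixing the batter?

The first rise starts at 17:33 − 151 min = 15:02.
Glazing starts at 15:02 + 96 min = 16:38.
Kneading starts at 16:38 − 171 min = 13:47.
From 13:47 to 17:33 is 3 h 46 min.

3 h 46 min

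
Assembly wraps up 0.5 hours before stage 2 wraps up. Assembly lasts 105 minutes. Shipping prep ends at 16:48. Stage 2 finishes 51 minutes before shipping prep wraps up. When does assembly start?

13:42

Stage 2 ends at 16:48 − 51 min = 15:57.
Assembly ends at 15:57 − 30 min = 15:27.
Assembly starts at 15:27 − 105 min = 13:42.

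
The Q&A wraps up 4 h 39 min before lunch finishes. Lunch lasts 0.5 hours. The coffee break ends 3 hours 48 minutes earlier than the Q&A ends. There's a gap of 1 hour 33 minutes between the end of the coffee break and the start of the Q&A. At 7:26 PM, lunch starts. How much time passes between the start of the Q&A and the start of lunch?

6 h 24 min

Lunch ends at 7:26 PM + 30 min = 7:56 PM.
The Q&A ends at 7:56 PM − 279 min = 3:17 PM.
The coffee break ends at 3:17 PM − 228 min = 11:29 AM.
The Q&A starts at 11:29 AM + 93 min = 1:02 PM.
From 1:02 PM to 7:26 PM is 6 h 24 min.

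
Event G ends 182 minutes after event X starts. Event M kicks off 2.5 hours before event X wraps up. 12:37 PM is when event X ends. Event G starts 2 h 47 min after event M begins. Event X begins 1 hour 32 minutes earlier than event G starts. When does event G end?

Event M starts at 12:37 PM − 150 min = 10:07 AM.
Event G starts at 10:07 AM + 167 min = 12:54 PM.
Event X starts at 12:54 PM − 92 min = 11:22 AM.
Event G ends at 11:22 AM + 182 min = 2:24 PM.

2:24 PM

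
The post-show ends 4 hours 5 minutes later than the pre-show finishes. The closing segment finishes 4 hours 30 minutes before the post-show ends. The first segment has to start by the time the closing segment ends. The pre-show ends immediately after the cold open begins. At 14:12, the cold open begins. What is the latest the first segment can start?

13:47

The pre-show ends at 14:12.
The post-show ends at 14:12 + 245 min = 18:17.
The closing segment ends at 18:17 − 270 min = 13:47.
The first segment is bounded by the closing segment, so the latest it can start is 13:47.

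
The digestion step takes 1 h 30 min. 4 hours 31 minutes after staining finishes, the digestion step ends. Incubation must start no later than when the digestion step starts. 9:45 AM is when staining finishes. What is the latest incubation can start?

12:46 PM

The digestion step ends at 9:45 AM + 271 min = 2:16 PM.
The digestion step starts at 2:16 PM − 90 min = 12:46 PM.
Incubation is bounded by the digestion step, so the latest it can start is 12:46 PM.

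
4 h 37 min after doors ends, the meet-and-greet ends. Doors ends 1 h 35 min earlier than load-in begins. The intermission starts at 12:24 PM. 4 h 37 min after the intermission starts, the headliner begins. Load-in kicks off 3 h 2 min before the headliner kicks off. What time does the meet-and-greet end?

5:01 PM

The headliner starts at 12:24 PM + 277 min = 5:01 PM.
Load-in starts at 5:01 PM − 182 min = 1:59 PM.
Doors ends at 1:59 PM − 95 min = 12:24 PM.
The meet-and-greet ends at 12:24 PM + 277 min = 5:01 PM.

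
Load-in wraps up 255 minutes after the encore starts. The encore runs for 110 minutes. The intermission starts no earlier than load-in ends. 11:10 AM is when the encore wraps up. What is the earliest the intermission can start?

1:35 PM

The encore starts at 11:10 AM − 110 min = 9:20 AM.
Load-in ends at 9:20 AM + 255 min = 1:35 PM.
The intermission is bounded by load-in, so the earliest it can start is 1:35 PM.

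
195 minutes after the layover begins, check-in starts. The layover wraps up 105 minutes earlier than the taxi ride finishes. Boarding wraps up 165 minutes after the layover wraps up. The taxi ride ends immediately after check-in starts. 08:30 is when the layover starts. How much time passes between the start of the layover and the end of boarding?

4 hours 15 minutes

Check-in starts at 08:30 + 195 min = 11:45.
So the taxi ride ends at 11:45.
The layover ends at 11:45 − 105 min = 10:00.
Boarding ends at 10:00 + 165 min = 12:45.
From 08:30 to 12:45 is 4 hours 15 minutes.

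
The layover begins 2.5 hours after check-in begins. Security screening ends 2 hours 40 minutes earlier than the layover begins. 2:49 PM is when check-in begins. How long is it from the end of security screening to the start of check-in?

10 minutes

The layover starts at 2:49 PM + 150 min = 5:19 PM.
Security screening ends at 5:19 PM − 160 min = 2:39 PM.
From 2:39 PM to 2:49 PM is 10 minutes.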